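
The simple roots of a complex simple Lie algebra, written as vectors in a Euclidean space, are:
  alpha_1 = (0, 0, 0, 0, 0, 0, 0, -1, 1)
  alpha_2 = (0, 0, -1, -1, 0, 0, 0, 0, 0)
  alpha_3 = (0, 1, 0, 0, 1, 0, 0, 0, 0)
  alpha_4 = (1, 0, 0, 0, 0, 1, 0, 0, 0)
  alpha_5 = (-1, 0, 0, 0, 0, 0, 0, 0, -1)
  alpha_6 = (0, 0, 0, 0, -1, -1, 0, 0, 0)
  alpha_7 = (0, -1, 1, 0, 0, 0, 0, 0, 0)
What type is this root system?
A7

Compute the Cartan integers a_ij = 2(alpha_i, alpha_j)/(alpha_j, alpha_j); the resulting 7x7 Cartan matrix is
[[2, 0, 0, 0, -1, 0, 0], [0, 2, 0, 0, 0, 0, -1], [0, 0, 2, 0, 0, -1, -1], [0, 0, 0, 2, -1, -1, 0], [-1, 0, 0, -1, 2, 0, 0], [0, 0, -1, -1, 0, 2, 0], [0, -1, -1, 0, 0, 0, 2]].
All simple roots have the same length, so the diagram is simply laced. The associated Dynkin diagram is a chain of 7 nodes with single edges (A_7), so the type is A_7 (the algebra sl(8)).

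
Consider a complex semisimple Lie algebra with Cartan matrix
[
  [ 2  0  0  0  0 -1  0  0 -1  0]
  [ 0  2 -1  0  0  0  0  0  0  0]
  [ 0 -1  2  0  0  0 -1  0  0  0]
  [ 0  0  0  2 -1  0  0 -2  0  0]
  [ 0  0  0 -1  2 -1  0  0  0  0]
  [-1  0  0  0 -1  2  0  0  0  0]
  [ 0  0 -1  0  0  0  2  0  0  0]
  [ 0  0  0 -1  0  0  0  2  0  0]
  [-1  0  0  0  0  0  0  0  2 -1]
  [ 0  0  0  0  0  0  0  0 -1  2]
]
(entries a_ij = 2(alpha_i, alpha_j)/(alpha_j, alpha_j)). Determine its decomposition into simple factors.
The diagram associated to this matrix has two connected components: the simple roots {alpha_2, alpha_3, alpha_7} form a chain of 3 nodes with single edges (A_3), and {alpha_1, alpha_4, alpha_5, alpha_6, alpha_8, alpha_9, alpha_10} form a chain of 7 nodes with a double edge at one end; the terminal node there is the unique short simple root (B_7). A semisimple Lie algebra decomposes uniquely as the direct sum of simple ideals, one per connected component of its Dynkin diagram, so g ≅ A_3 ⊕ B_7 (dimension 15 + 105 = 120).

type A_3 + type B_7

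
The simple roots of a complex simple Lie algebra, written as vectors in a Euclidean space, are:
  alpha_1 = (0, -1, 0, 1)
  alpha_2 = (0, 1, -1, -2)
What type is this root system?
Compute the Cartan integers a_ij = 2(alpha_i, alpha_j)/(alpha_j, alpha_j); the resulting 2x2 Cartan matrix is
[[2, -1], [-3, 2]].
The roots have two lengths (squared-length ratio 3:1); the short ones are alpha_{1}. The associated Dynkin diagram is two nodes joined by a triple edge (G_2), so the type is G_2.

type G_2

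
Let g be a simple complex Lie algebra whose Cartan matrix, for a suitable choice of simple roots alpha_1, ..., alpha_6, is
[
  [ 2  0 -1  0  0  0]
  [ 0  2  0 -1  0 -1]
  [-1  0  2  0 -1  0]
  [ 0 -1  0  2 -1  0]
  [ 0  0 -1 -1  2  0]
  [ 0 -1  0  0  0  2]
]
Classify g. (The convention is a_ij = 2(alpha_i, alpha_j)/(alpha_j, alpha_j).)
A_6 (sl(7))

The matrix has rank 6 with 2's on the diagonal. Reading the off-diagonal entries as Dynkin edges (a single edge where a_ij = a_ji = -1; a double or triple edge where a_ij * a_ji = 2 or 3), the diagram is a chain of 6 nodes with single edges (A_6). One simple-root ordering that puts it in standard form is (alpha_1, alpha_3, alpha_5, alpha_4, alpha_2, alpha_6). So the algebra is type A_6, i.e. sl(7).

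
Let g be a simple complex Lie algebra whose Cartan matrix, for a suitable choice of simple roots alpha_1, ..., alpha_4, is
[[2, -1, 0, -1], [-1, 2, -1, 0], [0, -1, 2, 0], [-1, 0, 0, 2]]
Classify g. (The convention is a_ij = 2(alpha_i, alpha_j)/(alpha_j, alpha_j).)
A_4

The matrix has rank 4 with 2's on the diagonal. Reading the off-diagonal entries as Dynkin edges (a single edge where a_ij = a_ji = -1; a double or triple edge where a_ij * a_ji = 2 or 3), the diagram is a chain of 4 nodes with single edges (A_4). One simple-root ordering that puts it in standard form is (alpha_3, alpha_2, alpha_1, alpha_4). So the algebra is type A_4, i.e. sl(5).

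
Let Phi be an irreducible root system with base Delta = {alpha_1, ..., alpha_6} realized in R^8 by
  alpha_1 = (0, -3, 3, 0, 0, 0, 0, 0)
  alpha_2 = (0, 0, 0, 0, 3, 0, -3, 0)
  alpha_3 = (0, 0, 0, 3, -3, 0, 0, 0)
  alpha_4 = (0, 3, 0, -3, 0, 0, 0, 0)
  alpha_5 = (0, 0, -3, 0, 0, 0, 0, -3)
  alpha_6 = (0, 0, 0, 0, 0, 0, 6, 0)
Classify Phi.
C_6 (sp(12))

Compute the Cartan integers a_ij = 2(alpha_i, alpha_j)/(alpha_j, alpha_j); the resulting 6x6 Cartan matrix is
[[2, 0, 0, -1, -1, 0], [0, 2, -1, 0, 0, -1], [0, -1, 2, -1, 0, 0], [-1, 0, -1, 2, 0, 0], [-1, 0, 0, 0, 2, 0], [0, -2, 0, 0, 0, 2]].
The roots have two lengths (squared-length ratio 2:1); the short ones are alpha_{1,2,3,4,5}. The associated Dynkin diagram is a chain of 6 nodes with a double edge at one end; the terminal node there is the unique long simple root (C_6), so the type is C_6 (the algebra sp(12)).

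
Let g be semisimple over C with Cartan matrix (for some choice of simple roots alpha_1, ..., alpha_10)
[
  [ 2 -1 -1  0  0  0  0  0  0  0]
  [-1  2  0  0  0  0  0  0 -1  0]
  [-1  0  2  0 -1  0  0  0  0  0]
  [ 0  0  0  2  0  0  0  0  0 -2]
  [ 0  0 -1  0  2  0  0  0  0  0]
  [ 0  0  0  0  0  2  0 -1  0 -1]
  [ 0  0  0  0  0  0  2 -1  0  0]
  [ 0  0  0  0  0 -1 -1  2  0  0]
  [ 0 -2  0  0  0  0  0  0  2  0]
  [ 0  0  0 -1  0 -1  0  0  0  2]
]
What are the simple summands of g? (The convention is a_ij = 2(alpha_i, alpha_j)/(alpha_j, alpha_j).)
The diagram associated to this matrix has two connected components: the simple roots {alpha_4, alpha_6, alpha_7, alpha_8, alpha_10} form a chain of 5 nodes with a double edge at one end; the terminal node there is the unique long simple root (C_5), and {alpha_1, alpha_2, alpha_3, alpha_5, alpha_9} form a chain of 5 nodes with a double edge at one end; the terminal node there is the unique long simple root (C_5). A semisimple Lie algebra decomposes uniquely as the direct sum of simple ideals, one per connected component of its Dynkin diagram, so g ≅ C_5 ⊕ C_5 (dimension 55 + 55 = 110).

C_5 ⊕ C_5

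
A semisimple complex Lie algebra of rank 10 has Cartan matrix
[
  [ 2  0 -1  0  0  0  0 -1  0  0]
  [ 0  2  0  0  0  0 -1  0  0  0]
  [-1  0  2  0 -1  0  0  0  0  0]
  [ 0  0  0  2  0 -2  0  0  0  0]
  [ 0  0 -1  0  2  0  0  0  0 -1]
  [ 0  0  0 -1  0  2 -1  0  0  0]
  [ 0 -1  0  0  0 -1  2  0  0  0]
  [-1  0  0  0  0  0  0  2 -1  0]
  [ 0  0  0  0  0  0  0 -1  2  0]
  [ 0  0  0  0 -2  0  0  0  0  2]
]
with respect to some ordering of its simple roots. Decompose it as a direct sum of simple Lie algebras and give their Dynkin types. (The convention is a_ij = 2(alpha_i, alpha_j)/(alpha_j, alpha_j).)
C4 ⊕ C6

The diagram associated to this matrix has two connected components: the simple roots {alpha_2, alpha_4, alpha_6, alpha_7} form a chain of 4 nodes with a double edge at one end; the terminal node there is the unique long simple root (C_4), and {alpha_1, alpha_3, alpha_5, alpha_8, alpha_9, alpha_10} form a chain of 6 nodes with a double edge at one end; the terminal node there is the unique long simple root (C_6). A semisimple Lie algebra decomposes uniquely as the direct sum of simple ideals, one per connected component of its Dynkin diagram, so g ≅ C_4 ⊕ C_6 (dimension 36 + 78 = 114).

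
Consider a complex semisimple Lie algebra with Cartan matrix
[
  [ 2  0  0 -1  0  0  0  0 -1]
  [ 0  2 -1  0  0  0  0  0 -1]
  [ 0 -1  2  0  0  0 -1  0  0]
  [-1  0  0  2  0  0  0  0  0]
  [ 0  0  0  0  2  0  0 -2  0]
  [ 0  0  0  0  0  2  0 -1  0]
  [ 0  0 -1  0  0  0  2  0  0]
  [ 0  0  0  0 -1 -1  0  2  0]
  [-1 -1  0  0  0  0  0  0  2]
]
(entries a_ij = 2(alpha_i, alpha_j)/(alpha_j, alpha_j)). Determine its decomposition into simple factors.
The diagram associated to this matrix has two connected components: the simple roots {alpha_1, alpha_2, alpha_3, alpha_4, alpha_7, alpha_9} form a chain of 6 nodes with single edges (A_6), and {alpha_5, alpha_6, alpha_8} form a chain of 3 nodes with a double edge at one end; the terminal node there is the unique long simple root (C_3). A semisimple Lie algebra decomposes uniquely as the direct sum of simple ideals, one per connected component of its Dynkin diagram, so g ≅ A_6 ⊕ C_3 (dimension 48 + 21 = 69).

type A_6 ⊕ type C_3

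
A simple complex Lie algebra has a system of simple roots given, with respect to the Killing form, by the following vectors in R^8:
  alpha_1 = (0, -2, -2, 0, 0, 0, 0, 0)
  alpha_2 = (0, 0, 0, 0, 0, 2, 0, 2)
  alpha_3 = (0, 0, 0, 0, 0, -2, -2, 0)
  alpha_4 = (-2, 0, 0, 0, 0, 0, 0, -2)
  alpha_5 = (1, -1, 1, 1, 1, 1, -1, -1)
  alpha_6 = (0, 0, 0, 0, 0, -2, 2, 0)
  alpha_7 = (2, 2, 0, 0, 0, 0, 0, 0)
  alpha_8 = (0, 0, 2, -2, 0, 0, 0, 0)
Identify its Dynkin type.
E8

Compute the Cartan integers a_ij = 2(alpha_i, alpha_j)/(alpha_j, alpha_j); the resulting 8x8 Cartan matrix is
[[2, 0, 0, 0, 0, 0, -1, -1], [0, 2, -1, -1, 0, -1, 0, 0], [0, -1, 2, 0, 0, 0, 0, 0], [0, -1, 0, 2, 0, 0, -1, 0], [0, 0, 0, 0, 2, -1, 0, 0], [0, -1, 0, 0, -1, 2, 0, 0], [-1, 0, 0, -1, 0, 0, 2, 0], [-1, 0, 0, 0, 0, 0, 0, 2]].
All simple roots have the same length, so the diagram is simply laced. The associated Dynkin diagram is a chain of 7 nodes with one extra node attached to the third node from one end (E_8), so the type is E_8.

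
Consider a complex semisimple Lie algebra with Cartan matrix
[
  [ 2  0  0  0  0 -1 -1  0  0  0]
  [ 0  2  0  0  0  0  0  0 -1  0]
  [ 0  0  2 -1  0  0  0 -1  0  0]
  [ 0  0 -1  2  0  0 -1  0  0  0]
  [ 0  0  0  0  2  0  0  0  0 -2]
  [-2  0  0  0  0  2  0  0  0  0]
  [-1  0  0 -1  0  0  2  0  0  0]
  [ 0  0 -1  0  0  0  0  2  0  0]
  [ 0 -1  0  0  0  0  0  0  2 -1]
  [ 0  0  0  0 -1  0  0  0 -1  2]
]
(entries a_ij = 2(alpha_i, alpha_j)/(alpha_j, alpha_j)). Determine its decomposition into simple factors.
The diagram associated to this matrix has two connected components: the simple roots {alpha_2, alpha_5, alpha_9, alpha_10} form a chain of 4 nodes with a double edge at one end; the terminal node there is the unique long simple root (C_4), and {alpha_1, alpha_3, alpha_4, alpha_6, alpha_7, alpha_8} form a chain of 6 nodes with a double edge at one end; the terminal node there is the unique long simple root (C_6). A semisimple Lie algebra decomposes uniquely as the direct sum of simple ideals, one per connected component of its Dynkin diagram, so g ≅ C_4 ⊕ C_6 (dimension 36 + 78 = 114).

C4 + C6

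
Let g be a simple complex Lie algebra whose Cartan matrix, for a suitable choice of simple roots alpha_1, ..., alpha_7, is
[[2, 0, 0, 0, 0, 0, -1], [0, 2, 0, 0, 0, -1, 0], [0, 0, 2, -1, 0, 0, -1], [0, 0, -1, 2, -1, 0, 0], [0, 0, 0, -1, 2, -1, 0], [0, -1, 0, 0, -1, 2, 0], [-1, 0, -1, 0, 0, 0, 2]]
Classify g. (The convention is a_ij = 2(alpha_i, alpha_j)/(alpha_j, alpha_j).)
A7

The matrix has rank 7 with 2's on the diagonal. Reading the off-diagonal entries as Dynkin edges (a single edge where a_ij = a_ji = -1; a double or triple edge where a_ij * a_ji = 2 or 3), the diagram is a chain of 7 nodes with single edges (A_7). One simple-root ordering that puts it in standard form is (alpha_2, alpha_6, alpha_5, alpha_4, alpha_3, alpha_7, alpha_1). So the algebra is type A_7, i.e. sl(8).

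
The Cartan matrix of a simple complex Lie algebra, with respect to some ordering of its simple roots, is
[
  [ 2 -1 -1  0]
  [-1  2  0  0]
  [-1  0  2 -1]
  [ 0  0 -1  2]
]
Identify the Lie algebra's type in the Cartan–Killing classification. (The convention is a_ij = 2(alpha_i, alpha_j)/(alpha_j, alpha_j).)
The matrix has rank 4 with 2's on the diagonal. Reading the off-diagonal entries as Dynkin edges (a single edge where a_ij = a_ji = -1; a double or triple edge where a_ij * a_ji = 2 or 3), the diagram is a chain of 4 nodes with single edges (A_4). One simple-root ordering that puts it in standard form is (alpha_2, alpha_1, alpha_3, alpha_4). So the algebra is type A_4, i.e. sl(5).

type A_4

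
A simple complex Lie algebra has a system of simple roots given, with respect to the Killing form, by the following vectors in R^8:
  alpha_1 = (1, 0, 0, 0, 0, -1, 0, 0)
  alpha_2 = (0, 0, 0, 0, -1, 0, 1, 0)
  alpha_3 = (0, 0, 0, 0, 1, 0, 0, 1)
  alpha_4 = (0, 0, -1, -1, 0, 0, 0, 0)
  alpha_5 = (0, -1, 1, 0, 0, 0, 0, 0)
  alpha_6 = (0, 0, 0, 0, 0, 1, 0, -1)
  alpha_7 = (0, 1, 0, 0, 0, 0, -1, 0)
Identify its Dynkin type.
Compute the Cartan integers a_ij = 2(alpha_i, alpha_j)/(alpha_j, alpha_j); the resulting 7x7 Cartan matrix is
[[2, 0, 0, 0, 0, -1, 0], [0, 2, -1, 0, 0, 0, -1], [0, -1, 2, 0, 0, -1, 0], [0, 0, 0, 2, -1, 0, 0], [0, 0, 0, -1, 2, 0, -1], [-1, 0, -1, 0, 0, 2, 0], [0, -1, 0, 0, -1, 0, 2]].
All simple roots have the same length, so the diagram is simply laced. The associated Dynkin diagram is a chain of 7 nodes with single edges (A_7), so the type is A_7 (the algebra sl(8)).

A_7 (sl(8))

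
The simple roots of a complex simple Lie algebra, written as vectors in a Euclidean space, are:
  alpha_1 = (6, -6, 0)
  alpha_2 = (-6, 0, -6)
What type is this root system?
Compute the Cartan integers a_ij = 2(alpha_i, alpha_j)/(alpha_j, alpha_j); the resulting 2x2 Cartan matrix is
[[2, -1], [-1, 2]].
All simple roots have the same length, so the diagram is simply laced. The associated Dynkin diagram is a chain of 2 nodes with single edges (A_2), so the type is A_2 (the algebra sl(3)).

A_2 (sl(3))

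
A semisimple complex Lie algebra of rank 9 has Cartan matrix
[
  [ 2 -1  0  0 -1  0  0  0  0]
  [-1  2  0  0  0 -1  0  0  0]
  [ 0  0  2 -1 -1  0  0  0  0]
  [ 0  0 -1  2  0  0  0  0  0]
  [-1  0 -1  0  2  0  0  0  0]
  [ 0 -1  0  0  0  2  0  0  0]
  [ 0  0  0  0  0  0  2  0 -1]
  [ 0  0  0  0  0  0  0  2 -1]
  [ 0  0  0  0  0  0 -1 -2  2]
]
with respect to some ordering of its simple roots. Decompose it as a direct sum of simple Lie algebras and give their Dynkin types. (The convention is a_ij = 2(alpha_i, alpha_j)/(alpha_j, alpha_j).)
A_6 ⊕ B_3

The diagram associated to this matrix has two connected components: the simple roots {alpha_1, alpha_2, alpha_3, alpha_4, alpha_5, alpha_6} form a chain of 6 nodes with single edges (A_6), and {alpha_7, alpha_8, alpha_9} form a chain of 3 nodes with a double edge at one end; the terminal node there is the unique short simple root (B_3). A semisimple Lie algebra decomposes uniquely as the direct sum of simple ideals, one per connected component of its Dynkin diagram, so g ≅ A_6 ⊕ B_3 (dimension 48 + 21 = 69).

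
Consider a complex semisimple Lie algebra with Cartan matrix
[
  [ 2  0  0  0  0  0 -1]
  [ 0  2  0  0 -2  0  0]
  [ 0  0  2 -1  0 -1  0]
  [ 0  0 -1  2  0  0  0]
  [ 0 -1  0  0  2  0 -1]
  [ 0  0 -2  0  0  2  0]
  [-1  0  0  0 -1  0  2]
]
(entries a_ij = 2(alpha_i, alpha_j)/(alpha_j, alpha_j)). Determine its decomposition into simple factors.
The diagram associated to this matrix has two connected components: the simple roots {alpha_3, alpha_4, alpha_6} form a chain of 3 nodes with a double edge at one end; the terminal node there is the unique long simple root (C_3), and {alpha_1, alpha_2, alpha_5, alpha_7} form a chain of 4 nodes with a double edge at one end; the terminal node there is the unique long simple root (C_4). A semisimple Lie algebra decomposes uniquely as the direct sum of simple ideals, one per connected component of its Dynkin diagram, so g ≅ C_3 ⊕ C_4 (dimension 21 + 36 = 57).

type C_3 ⊕ type C_4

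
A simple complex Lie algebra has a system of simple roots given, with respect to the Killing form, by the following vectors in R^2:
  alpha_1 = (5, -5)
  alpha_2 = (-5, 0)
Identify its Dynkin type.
Compute the Cartan integers a_ij = 2(alpha_i, alpha_j)/(alpha_j, alpha_j); the resulting 2x2 Cartan matrix is
[[2, -2], [-1, 2]].
The roots have two lengths (squared-length ratio 2:1); the short ones are alpha_{2}. The associated Dynkin diagram is a chain of 2 nodes with a double edge at one end; the terminal node there is the unique short simple root (B_2), so the type is B_2 (the algebra so(5)).

B_2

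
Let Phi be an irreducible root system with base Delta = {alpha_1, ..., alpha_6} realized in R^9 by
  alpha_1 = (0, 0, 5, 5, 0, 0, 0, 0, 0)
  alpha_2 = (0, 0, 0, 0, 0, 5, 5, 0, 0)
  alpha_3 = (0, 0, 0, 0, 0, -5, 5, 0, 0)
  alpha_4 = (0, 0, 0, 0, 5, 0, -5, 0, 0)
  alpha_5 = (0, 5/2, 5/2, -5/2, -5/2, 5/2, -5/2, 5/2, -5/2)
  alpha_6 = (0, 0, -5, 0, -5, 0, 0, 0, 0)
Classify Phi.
Compute the Cartan integers a_ij = 2(alpha_i, alpha_j)/(alpha_j, alpha_j); the resulting 6x6 Cartan matrix is
[[2, 0, 0, 0, 0, -1], [0, 2, 0, -1, 0, 0], [0, 0, 2, -1, -1, 0], [0, -1, -1, 2, 0, -1], [0, 0, -1, 0, 2, 0], [-1, 0, 0, -1, 0, 2]].
All simple roots have the same length, so the diagram is simply laced. The associated Dynkin diagram is a chain of 5 nodes with one extra node attached to the third node from one end (E_6), so the type is E_6.

E6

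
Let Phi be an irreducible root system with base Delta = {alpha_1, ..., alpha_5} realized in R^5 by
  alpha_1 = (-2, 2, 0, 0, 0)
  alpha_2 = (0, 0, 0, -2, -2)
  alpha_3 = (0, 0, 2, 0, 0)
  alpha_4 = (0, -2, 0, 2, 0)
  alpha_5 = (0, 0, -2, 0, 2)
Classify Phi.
Compute the Cartan integers a_ij = 2(alpha_i, alpha_j)/(alpha_j, alpha_j); the resulting 5x5 Cartan matrix is
[[2, 0, 0, -1, 0], [0, 2, 0, -1, -1], [0, 0, 2, 0, -1], [-1, -1, 0, 2, 0], [0, -1, -2, 0, 2]].
The roots have two lengths (squared-length ratio 2:1); the short ones are alpha_{3}. The associated Dynkin diagram is a chain of 5 nodes with a double edge at one end; the terminal node there is the unique short simple root (B_5), so the type is B_5 (the algebra so(11)).

B5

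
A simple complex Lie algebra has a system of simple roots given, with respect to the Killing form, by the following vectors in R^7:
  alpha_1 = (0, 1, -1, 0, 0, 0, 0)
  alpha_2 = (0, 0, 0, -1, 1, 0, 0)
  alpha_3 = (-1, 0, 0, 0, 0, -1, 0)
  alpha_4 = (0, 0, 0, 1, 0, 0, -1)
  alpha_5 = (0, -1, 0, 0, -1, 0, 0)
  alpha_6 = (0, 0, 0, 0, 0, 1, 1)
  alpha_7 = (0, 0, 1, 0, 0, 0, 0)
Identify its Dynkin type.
Compute the Cartan integers a_ij = 2(alpha_i, alpha_j)/(alpha_j, alpha_j); the resulting 7x7 Cartan matrix is
[[2, 0, 0, 0, -1, 0, -2], [0, 2, 0, -1, -1, 0, 0], [0, 0, 2, 0, 0, -1, 0], [0, -1, 0, 2, 0, -1, 0], [-1, -1, 0, 0, 2, 0, 0], [0, 0, -1, -1, 0, 2, 0], [-1, 0, 0, 0, 0, 0, 2]].
The roots have two lengths (squared-length ratio 2:1); the short ones are alpha_{7}. The associated Dynkin diagram is a chain of 7 nodes with a double edge at one end; the terminal node there is the unique short simple root (B_7), so the type is B_7 (the algebra so(15)).

B_7 (so(15))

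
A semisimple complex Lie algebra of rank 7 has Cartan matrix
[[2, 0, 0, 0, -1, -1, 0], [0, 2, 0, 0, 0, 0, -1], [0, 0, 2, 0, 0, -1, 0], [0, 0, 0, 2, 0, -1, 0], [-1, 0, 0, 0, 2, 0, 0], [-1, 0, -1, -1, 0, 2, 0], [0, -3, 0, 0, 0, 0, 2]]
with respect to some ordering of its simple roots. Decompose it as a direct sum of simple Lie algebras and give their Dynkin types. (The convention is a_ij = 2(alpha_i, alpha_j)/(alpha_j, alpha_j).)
D5 + G2

The diagram associated to this matrix has two connected components: the simple roots {alpha_1, alpha_3, alpha_4, alpha_5, alpha_6} form a chain of 3 nodes with a fork of two nodes at one end (D_5), and {alpha_2, alpha_7} form two nodes joined by a triple edge (G_2). A semisimple Lie algebra decomposes uniquely as the direct sum of simple ideals, one per connected component of its Dynkin diagram, so g ≅ D_5 ⊕ G_2 (dimension 45 + 14 = 59).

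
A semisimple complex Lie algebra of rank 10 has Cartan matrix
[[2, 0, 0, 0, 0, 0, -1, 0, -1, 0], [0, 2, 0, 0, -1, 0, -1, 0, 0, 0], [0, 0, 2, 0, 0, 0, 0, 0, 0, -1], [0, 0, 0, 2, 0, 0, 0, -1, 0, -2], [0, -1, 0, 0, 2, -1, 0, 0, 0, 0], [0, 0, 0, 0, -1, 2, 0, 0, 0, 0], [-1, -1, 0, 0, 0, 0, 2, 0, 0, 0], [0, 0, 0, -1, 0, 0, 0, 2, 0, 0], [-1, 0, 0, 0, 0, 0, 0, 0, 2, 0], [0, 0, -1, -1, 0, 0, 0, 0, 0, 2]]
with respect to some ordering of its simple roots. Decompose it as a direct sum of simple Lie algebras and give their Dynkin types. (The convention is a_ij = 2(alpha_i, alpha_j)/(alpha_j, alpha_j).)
The diagram associated to this matrix has two connected components: the simple roots {alpha_1, alpha_2, alpha_5, alpha_6, alpha_7, alpha_9} form a chain of 6 nodes with single edges (A_6), and {alpha_3, alpha_4, alpha_8, alpha_10} form a chain of 4 nodes with a double edge between the middle two (F_4). A semisimple Lie algebra decomposes uniquely as the direct sum of simple ideals, one per connected component of its Dynkin diagram, so g ≅ A_6 ⊕ F_4 (dimension 48 + 52 = 100).

A_6 + F_4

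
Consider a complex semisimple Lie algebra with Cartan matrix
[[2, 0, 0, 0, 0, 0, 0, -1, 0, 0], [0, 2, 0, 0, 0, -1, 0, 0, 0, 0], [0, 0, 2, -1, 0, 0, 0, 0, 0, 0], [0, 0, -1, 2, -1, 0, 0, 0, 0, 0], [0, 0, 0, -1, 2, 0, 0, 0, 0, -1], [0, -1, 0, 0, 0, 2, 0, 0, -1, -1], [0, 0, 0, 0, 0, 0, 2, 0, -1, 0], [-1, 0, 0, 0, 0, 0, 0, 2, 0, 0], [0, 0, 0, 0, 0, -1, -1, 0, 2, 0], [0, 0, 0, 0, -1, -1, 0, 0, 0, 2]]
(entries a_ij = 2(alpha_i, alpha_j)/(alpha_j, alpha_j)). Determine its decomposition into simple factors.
The diagram associated to this matrix has two connected components: the simple roots {alpha_1, alpha_8} form a chain of 2 nodes with single edges (A_2), and {alpha_2, alpha_3, alpha_4, alpha_5, alpha_6, alpha_7, alpha_9, alpha_10} form a chain of 7 nodes with one extra node attached to the third node from one end (E_8). A semisimple Lie algebra decomposes uniquely as the direct sum of simple ideals, one per connected component of its Dynkin diagram, so g ≅ A_2 ⊕ E_8 (dimension 8 + 248 = 256).

A_2 (sl(3)) ⊕ E_8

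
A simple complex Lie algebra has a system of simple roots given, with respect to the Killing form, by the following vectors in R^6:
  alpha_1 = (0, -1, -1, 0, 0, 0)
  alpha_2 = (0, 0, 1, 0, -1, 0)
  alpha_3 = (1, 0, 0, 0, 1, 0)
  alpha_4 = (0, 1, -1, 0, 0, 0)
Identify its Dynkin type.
Compute the Cartan integers a_ij = 2(alpha_i, alpha_j)/(alpha_j, alpha_j); the resulting 4x4 Cartan matrix is
[[2, -1, 0, 0], [-1, 2, -1, -1], [0, -1, 2, 0], [0, -1, 0, 2]].
All simple roots have the same length, so the diagram is simply laced. The associated Dynkin diagram is a chain of 2 nodes with a fork of two nodes at one end (D_4), so the type is D_4 (the algebra so(8)).

D4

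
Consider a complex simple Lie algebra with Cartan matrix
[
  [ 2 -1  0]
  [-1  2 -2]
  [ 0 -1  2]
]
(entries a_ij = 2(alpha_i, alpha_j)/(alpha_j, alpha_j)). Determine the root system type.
The matrix has rank 3 with 2's on the diagonal. Reading the off-diagonal entries as Dynkin edges (a single edge where a_ij = a_ji = -1; a double or triple edge where a_ij * a_ji = 2 or 3), the diagram is a chain of 3 nodes with a double edge at one end; the terminal node there is the unique short simple root (B_3). One simple-root ordering that puts it in standard form is (alpha_1, alpha_2, alpha_3). So the algebra is type B_3, i.e. so(7).

B3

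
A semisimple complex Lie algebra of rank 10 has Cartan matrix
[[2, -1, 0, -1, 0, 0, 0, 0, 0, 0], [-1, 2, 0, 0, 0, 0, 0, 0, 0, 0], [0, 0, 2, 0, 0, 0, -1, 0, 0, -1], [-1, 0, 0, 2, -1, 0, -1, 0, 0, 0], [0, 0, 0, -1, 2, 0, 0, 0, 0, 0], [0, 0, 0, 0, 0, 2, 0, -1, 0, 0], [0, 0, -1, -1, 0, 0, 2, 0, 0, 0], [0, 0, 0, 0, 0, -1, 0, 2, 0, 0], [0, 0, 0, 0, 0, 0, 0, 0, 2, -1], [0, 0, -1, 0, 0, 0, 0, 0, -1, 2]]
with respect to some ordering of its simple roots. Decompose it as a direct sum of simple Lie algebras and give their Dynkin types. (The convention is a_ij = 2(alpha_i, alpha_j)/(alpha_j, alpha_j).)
A_2 (sl(3)) + E_8

The diagram associated to this matrix has two connected components: the simple roots {alpha_6, alpha_8} form a chain of 2 nodes with single edges (A_2), and {alpha_1, alpha_2, alpha_3, alpha_4, alpha_5, alpha_7, alpha_9, alpha_10} form a chain of 7 nodes with one extra node attached to the third node from one end (E_8). A semisimple Lie algebra decomposes uniquely as the direct sum of simple ideals, one per connected component of its Dynkin diagram, so g ≅ A_2 ⊕ E_8 (dimension 8 + 248 = 256).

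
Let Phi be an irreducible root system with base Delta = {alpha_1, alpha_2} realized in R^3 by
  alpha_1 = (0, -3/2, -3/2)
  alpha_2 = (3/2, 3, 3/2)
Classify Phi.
G2

Compute the Cartan integers a_ij = 2(alpha_i, alpha_j)/(alpha_j, alpha_j); the resulting 2x2 Cartan matrix is
[[2, -1], [-3, 2]].
The roots have two lengths (squared-length ratio 3:1); the short ones are alpha_{1}. The associated Dynkin diagram is two nodes joined by a triple edge (G_2), so the type is G_2.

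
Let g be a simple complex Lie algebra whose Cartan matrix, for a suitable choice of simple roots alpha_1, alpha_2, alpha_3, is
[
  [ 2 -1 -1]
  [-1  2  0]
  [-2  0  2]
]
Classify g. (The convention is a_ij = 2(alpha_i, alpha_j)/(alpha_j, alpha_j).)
C_3 (sp(6))

The matrix has rank 3 with 2's on the diagonal. Reading the off-diagonal entries as Dynkin edges (a single edge where a_ij = a_ji = -1; a double or triple edge where a_ij * a_ji = 2 or 3), the diagram is a chain of 3 nodes with a double edge at one end; the terminal node there is the unique long simple root (C_3). One simple-root ordering that puts it in standard form is (alpha_2, alpha_1, alpha_3). So the algebra is type C_3, i.e. sp(6).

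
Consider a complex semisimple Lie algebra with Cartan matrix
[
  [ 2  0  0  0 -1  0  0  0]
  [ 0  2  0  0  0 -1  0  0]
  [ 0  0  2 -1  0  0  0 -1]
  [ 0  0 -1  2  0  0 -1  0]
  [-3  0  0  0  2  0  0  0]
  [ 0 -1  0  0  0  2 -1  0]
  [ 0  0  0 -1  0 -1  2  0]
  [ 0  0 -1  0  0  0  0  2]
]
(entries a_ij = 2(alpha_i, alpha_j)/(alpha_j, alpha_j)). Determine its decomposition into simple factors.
The diagram associated to this matrix has two connected components: the simple roots {alpha_2, alpha_3, alpha_4, alpha_6, alpha_7, alpha_8} form a chain of 6 nodes with single edges (A_6), and {alpha_1, alpha_5} form two nodes joined by a triple edge (G_2). A semisimple Lie algebra decomposes uniquely as the direct sum of simple ideals, one per connected component of its Dynkin diagram, so g ≅ A_6 ⊕ G_2 (dimension 48 + 14 = 62).

A_6 ⊕ G_2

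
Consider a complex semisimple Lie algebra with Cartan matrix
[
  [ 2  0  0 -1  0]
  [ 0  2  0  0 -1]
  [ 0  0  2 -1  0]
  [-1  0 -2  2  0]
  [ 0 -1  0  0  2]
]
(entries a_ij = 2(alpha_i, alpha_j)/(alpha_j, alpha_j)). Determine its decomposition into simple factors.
type A_2 ⊕ type B_3

The diagram associated to this matrix has two connected components: the simple roots {alpha_2, alpha_5} form a chain of 2 nodes with single edges (A_2), and {alpha_1, alpha_3, alpha_4} form a chain of 3 nodes with a double edge at one end; the terminal node there is the unique short simple root (B_3). A semisimple Lie algebra decomposes uniquely as the direct sum of simple ideals, one per connected component of its Dynkin diagram, so g ≅ A_2 ⊕ B_3 (dimension 8 + 21 = 29).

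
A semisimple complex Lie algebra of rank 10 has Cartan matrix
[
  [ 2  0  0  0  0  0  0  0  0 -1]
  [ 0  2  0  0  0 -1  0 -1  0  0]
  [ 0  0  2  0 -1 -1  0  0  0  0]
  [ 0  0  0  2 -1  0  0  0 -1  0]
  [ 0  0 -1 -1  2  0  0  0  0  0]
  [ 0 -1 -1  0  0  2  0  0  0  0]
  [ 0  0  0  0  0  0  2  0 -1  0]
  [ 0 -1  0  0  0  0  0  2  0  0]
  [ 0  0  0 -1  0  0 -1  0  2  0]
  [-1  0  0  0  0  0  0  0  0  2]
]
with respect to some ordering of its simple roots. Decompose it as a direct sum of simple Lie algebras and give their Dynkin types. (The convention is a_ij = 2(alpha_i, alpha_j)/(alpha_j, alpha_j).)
type A_2 + type A_8

The diagram associated to this matrix has two connected components: the simple roots {alpha_1, alpha_10} form a chain of 2 nodes with single edges (A_2), and {alpha_2, alpha_3, alpha_4, alpha_5, alpha_6, alpha_7, alpha_8, alpha_9} form a chain of 8 nodes with single edges (A_8). A semisimple Lie algebra decomposes uniquely as the direct sum of simple ideals, one per connected component of its Dynkin diagram, so g ≅ A_2 ⊕ A_8 (dimension 8 + 80 = 88).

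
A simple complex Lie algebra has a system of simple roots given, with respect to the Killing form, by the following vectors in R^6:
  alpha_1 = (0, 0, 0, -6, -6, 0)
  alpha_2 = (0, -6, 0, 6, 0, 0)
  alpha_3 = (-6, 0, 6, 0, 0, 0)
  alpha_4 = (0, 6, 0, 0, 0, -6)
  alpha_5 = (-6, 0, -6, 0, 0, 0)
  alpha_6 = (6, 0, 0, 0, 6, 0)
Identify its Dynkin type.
D_6 (so(12))

Compute the Cartan integers a_ij = 2(alpha_i, alpha_j)/(alpha_j, alpha_j); the resulting 6x6 Cartan matrix is
[[2, -1, 0, 0, 0, -1], [-1, 2, 0, -1, 0, 0], [0, 0, 2, 0, 0, -1], [0, -1, 0, 2, 0, 0], [0, 0, 0, 0, 2, -1], [-1, 0, -1, 0, -1, 2]].
All simple roots have the same length, so the diagram is simply laced. The associated Dynkin diagram is a chain of 4 nodes with a fork of two nodes at one end (D_6), so the type is D_6 (the algebra so(12)).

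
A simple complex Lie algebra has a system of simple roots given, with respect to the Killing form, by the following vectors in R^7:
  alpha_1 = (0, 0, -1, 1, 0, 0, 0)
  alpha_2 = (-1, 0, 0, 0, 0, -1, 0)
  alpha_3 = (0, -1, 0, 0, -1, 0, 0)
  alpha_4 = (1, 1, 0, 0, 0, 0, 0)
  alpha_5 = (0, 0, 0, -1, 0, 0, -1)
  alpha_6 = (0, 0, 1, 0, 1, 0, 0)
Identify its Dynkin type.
A_6

Compute the Cartan integers a_ij = 2(alpha_i, alpha_j)/(alpha_j, alpha_j); the resulting 6x6 Cartan matrix is
[[2, 0, 0, 0, -1, -1], [0, 2, 0, -1, 0, 0], [0, 0, 2, -1, 0, -1], [0, -1, -1, 2, 0, 0], [-1, 0, 0, 0, 2, 0], [-1, 0, -1, 0, 0, 2]].
All simple roots have the same length, so the diagram is simply laced. The associated Dynkin diagram is a chain of 6 nodes with single edges (A_6), so the type is A_6 (the algebra sl(7)).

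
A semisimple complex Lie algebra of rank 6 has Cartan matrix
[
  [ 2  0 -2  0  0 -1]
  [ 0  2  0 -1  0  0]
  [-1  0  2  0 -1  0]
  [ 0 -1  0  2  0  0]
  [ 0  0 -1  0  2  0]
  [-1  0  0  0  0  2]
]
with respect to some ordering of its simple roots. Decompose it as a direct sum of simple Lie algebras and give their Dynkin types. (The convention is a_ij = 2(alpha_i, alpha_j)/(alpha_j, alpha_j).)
A_2 + F_4

The diagram associated to this matrix has two connected components: the simple roots {alpha_2, alpha_4} form a chain of 2 nodes with single edges (A_2), and {alpha_1, alpha_3, alpha_5, alpha_6} form a chain of 4 nodes with a double edge between the middle two (F_4). A semisimple Lie algebra decomposes uniquely as the direct sum of simple ideals, one per connected component of its Dynkin diagram, so g ≅ A_2 ⊕ F_4 (dimension 8 + 52 = 60).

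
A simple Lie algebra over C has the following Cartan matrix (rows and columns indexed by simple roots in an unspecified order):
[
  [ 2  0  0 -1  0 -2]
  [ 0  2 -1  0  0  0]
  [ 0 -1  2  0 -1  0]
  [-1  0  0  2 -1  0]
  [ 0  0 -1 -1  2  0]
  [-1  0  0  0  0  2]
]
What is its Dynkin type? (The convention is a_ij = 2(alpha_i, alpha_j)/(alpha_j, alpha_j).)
The matrix has rank 6 with 2's on the diagonal. Reading the off-diagonal entries as Dynkin edges (a single edge where a_ij = a_ji = -1; a double or triple edge where a_ij * a_ji = 2 or 3), the diagram is a chain of 6 nodes with a double edge at one end; the terminal node there is the unique short simple root (B_6). One simple-root ordering that puts it in standard form is (alpha_2, alpha_3, alpha_5, alpha_4, alpha_1, alpha_6). So the algebra is type B_6, i.e. so(13).

B_6 (so(13))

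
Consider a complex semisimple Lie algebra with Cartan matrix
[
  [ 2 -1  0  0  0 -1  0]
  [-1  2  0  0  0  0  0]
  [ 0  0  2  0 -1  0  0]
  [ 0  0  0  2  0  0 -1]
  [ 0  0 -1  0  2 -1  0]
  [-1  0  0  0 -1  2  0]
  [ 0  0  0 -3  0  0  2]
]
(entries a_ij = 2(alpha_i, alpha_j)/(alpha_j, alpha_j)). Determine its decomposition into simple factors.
The diagram associated to this matrix has two connected components: the simple roots {alpha_1, alpha_2, alpha_3, alpha_5, alpha_6} form a chain of 5 nodes with single edges (A_5), and {alpha_4, alpha_7} form two nodes joined by a triple edge (G_2). A semisimple Lie algebra decomposes uniquely as the direct sum of simple ideals, one per connected component of its Dynkin diagram, so g ≅ A_5 ⊕ G_2 (dimension 35 + 14 = 49).

A_5 ⊕ G_2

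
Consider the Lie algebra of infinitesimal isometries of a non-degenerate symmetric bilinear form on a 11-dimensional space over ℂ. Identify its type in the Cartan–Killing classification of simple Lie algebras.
B_5

This is so(11) with 11 odd, which has dimension 11(11-1)/2 = 55 and rank (11-1)/2 = 5. In the classification of classical Lie algebras, the orthogonal algebra so(2n+1) in an odd number of variables has type B_n; here n = 5, so the Dynkin diagram is a chain of 5 nodes with a double edge at one end; the terminal node there is the unique short simple root (B_5). Hence the type is B_5.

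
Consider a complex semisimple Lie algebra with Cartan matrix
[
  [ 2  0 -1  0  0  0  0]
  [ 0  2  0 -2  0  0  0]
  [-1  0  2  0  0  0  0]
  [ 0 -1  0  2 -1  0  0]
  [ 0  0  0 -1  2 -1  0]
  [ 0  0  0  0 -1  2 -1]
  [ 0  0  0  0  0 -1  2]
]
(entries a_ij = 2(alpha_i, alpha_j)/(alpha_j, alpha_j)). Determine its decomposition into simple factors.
A_2 (sl(3)) ⊕ C_5 (sp(10))

The diagram associated to this matrix has two connected components: the simple roots {alpha_1, alpha_3} form a chain of 2 nodes with single edges (A_2), and {alpha_2, alpha_4, alpha_5, alpha_6, alpha_7} form a chain of 5 nodes with a double edge at one end; the terminal node there is the unique long simple root (C_5). A semisimple Lie algebra decomposes uniquely as the direct sum of simple ideals, one per connected component of its Dynkin diagram, so g ≅ A_2 ⊕ C_5 (dimension 8 + 55 = 63).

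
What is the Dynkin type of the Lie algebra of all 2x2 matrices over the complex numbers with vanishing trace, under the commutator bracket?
A_1

This is sl(2), which has dimension 2^2 - 1 = 3 and rank 2 - 1 = 1 (a Cartan subalgebra is the diagonal traceless matrices). In the classification of classical Lie algebras, the special linear algebra sl(n+1) has type A_n; here n = 1, so the Dynkin diagram is a chain of 1 nodes with single edges (A_1). Hence the type is A_1.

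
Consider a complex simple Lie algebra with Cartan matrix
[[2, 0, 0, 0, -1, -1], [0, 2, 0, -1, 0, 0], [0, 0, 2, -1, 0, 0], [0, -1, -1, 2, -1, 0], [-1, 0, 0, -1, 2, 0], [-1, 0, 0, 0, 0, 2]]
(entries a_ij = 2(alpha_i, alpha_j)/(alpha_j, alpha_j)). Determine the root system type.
The matrix has rank 6 with 2's on the diagonal. Reading the off-diagonal entries as Dynkin edges (a single edge where a_ij = a_ji = -1; a double or triple edge where a_ij * a_ji = 2 or 3), the diagram is a chain of 4 nodes with a fork of two nodes at one end (D_6). One simple-root ordering that puts it in standard form is (alpha_6, alpha_1, alpha_5, alpha_4, alpha_2, alpha_3). So the algebra is type D_6, i.e. so(12).

D_6 (so(12))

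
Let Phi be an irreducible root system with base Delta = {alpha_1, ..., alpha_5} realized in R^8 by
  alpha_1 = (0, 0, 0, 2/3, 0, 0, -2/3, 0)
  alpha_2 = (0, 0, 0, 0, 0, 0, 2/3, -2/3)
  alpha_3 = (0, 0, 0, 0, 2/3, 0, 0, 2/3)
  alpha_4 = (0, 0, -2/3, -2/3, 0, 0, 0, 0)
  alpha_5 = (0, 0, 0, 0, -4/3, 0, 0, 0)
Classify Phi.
C5

Compute the Cartan integers a_ij = 2(alpha_i, alpha_j)/(alpha_j, alpha_j); the resulting 5x5 Cartan matrix is
[[2, -1, 0, -1, 0], [-1, 2, -1, 0, 0], [0, -1, 2, 0, -1], [-1, 0, 0, 2, 0], [0, 0, -2, 0, 2]].
The roots have two lengths (squared-length ratio 2:1); the short ones are alpha_{1,2,3,4}. The associated Dynkin diagram is a chain of 5 nodes with a double edge at one end; the terminal node there is the unique long simple root (C_5), so the type is C_5 (the algebra sp(10)).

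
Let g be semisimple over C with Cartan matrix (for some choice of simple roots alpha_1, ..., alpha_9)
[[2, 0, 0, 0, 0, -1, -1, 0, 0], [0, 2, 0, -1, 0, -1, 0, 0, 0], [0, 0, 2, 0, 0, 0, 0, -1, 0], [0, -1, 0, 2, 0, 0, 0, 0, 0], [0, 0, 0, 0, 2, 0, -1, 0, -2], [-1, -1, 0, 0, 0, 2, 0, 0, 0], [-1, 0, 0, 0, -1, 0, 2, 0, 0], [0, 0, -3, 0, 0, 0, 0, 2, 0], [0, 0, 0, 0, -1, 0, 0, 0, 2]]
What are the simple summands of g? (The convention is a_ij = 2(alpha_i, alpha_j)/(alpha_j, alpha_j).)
B_7 (so(15)) + G_2

The diagram associated to this matrix has two connected components: the simple roots {alpha_1, alpha_2, alpha_4, alpha_5, alpha_6, alpha_7, alpha_9} form a chain of 7 nodes with a double edge at one end; the terminal node there is the unique short simple root (B_7), and {alpha_3, alpha_8} form two nodes joined by a triple edge (G_2). A semisimple Lie algebra decomposes uniquely as the direct sum of simple ideals, one per connected component of its Dynkin diagram, so g ≅ B_7 ⊕ G_2 (dimension 105 + 14 = 119).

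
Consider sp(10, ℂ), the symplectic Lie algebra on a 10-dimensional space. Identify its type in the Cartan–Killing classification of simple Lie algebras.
This is sp(10), which has dimension 10(10+1)/2 = 55 and rank 10/2 = 5. In the classification of classical Lie algebras, the symplectic algebra sp(2n) has type C_n; here n = 5, so the Dynkin diagram is a chain of 5 nodes with a double edge at one end; the terminal node there is the unique long simple root (C_5). Hence the type is C_5.

C5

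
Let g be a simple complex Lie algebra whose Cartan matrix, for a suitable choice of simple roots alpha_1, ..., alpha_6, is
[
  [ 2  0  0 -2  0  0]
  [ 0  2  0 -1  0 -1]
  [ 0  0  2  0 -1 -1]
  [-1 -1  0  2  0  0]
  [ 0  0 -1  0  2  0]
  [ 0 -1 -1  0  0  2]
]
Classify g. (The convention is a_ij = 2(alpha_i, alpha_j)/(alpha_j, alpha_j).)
C_6

The matrix has rank 6 with 2's on the diagonal. Reading the off-diagonal entries as Dynkin edges (a single edge where a_ij = a_ji = -1; a double or triple edge where a_ij * a_ji = 2 or 3), the diagram is a chain of 6 nodes with a double edge at one end; the terminal node there is the unique long simple root (C_6). One simple-root ordering that puts it in standard form is (alpha_5, alpha_3, alpha_6, alpha_2, alpha_4, alpha_1). So the algebra is type C_6, i.e. sp(12).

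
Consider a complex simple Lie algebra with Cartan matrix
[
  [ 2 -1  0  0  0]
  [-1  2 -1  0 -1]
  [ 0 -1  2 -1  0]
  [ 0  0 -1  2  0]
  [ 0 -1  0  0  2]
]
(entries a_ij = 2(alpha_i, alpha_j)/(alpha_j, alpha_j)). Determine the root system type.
D5

The matrix has rank 5 with 2's on the diagonal. Reading the off-diagonal entries as Dynkin edges (a single edge where a_ij = a_ji = -1; a double or triple edge where a_ij * a_ji = 2 or 3), the diagram is a chain of 3 nodes with a fork of two nodes at one end (D_5). One simple-root ordering that puts it in standard form is (alpha_4, alpha_3, alpha_2, alpha_5, alpha_1). So the algebra is type D_5, i.e. so(10).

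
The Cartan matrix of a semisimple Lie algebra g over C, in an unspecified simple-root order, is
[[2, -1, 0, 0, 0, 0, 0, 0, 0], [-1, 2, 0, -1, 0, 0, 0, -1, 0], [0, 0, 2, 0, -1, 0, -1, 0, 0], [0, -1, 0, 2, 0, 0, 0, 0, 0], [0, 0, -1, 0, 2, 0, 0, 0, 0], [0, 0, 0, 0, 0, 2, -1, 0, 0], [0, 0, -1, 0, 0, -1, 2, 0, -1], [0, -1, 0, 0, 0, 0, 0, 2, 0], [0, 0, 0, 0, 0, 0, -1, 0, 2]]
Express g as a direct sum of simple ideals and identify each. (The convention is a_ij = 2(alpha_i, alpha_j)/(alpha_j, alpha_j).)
type D_4 ⊕ type D_5

The diagram associated to this matrix has two connected components: the simple roots {alpha_1, alpha_2, alpha_4, alpha_8} form a chain of 2 nodes with a fork of two nodes at one end (D_4), and {alpha_3, alpha_5, alpha_6, alpha_7, alpha_9} form a chain of 3 nodes with a fork of two nodes at one end (D_5). A semisimple Lie algebra decomposes uniquely as the direct sum of simple ideals, one per connected component of its Dynkin diagram, so g ≅ D_4 ⊕ D_5 (dimension 28 + 45 = 73).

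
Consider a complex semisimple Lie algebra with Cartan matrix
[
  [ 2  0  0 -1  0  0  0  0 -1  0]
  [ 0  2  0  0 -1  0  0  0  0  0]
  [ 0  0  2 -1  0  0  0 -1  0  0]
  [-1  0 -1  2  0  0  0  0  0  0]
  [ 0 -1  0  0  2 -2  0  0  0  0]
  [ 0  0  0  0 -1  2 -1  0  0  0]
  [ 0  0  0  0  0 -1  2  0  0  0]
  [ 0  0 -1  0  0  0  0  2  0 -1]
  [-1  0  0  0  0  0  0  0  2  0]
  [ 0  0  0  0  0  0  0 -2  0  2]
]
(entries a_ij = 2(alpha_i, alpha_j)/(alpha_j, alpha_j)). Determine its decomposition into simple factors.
C6 ⊕ F4

The diagram associated to this matrix has two connected components: the simple roots {alpha_1, alpha_3, alpha_4, alpha_8, alpha_9, alpha_10} form a chain of 6 nodes with a double edge at one end; the terminal node there is the unique long simple root (C_6), and {alpha_2, alpha_5, alpha_6, alpha_7} form a chain of 4 nodes with a double edge between the middle two (F_4). A semisimple Lie algebra decomposes uniquely as the direct sum of simple ideals, one per connected component of its Dynkin diagram, so g ≅ C_6 ⊕ F_4 (dimension 78 + 52 = 130).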